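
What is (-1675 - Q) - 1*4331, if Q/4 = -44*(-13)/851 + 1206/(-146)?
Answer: -371225150/62123 ≈ -5975.6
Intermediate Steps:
Q = -1885588/62123 (Q = 4*(-44*(-13)/851 + 1206/(-146)) = 4*(572*(1/851) + 1206*(-1/146)) = 4*(572/851 - 603/73) = 4*(-471397/62123) = -1885588/62123 ≈ -30.352)
(-1675 - Q) - 1*4331 = (-1675 - 1*(-1885588/62123)) - 1*4331 = (-1675 + 1885588/62123) - 4331 = -102170437/62123 - 4331 = -371225150/62123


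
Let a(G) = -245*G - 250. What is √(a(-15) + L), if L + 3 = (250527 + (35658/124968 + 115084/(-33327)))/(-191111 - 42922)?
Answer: √4740539137619682510870840195/1177177096746 ≈ 58.489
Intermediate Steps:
a(G) = -250 - 245*G
L = -661248617162065/162450439350948 (L = -3 + (250527 + (35658/124968 + 115084/(-33327)))/(-191111 - 42922) = -3 + (250527 + (35658*(1/124968) + 115084*(-1/33327)))/(-234033) = -3 + (250527 + (5943/20828 - 115084/33327))*(-1/234033) = -3 + (250527 - 2198907191/694134756)*(-1/234033) = -3 + (173897299109221/694134756)*(-1/234033) = -3 - 173897299109221/162450439350948 = -661248617162065/162450439350948 ≈ -4.0705)
√(a(-15) + L) = √((-250 - 245*(-15)) - 661248617162065/162450439350948) = √((-250 + 3675) - 661248617162065/162450439350948) = √(3425 - 661248617162065/162450439350948) = √(555731506159834835/162450439350948) = √4740539137619682510870840195/1177177096746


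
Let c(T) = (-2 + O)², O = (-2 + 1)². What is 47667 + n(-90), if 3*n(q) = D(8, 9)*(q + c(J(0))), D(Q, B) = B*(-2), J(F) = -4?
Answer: 48201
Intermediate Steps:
O = 1 (O = (-1)² = 1)
D(Q, B) = -2*B
c(T) = 1 (c(T) = (-2 + 1)² = (-1)² = 1)
n(q) = -6 - 6*q (n(q) = ((-2*9)*(q + 1))/3 = (-18*(1 + q))/3 = (-18 - 18*q)/3 = -6 - 6*q)
47667 + n(-90) = 47667 + (-6 - 6*(-90)) = 47667 + (-6 + 540) = 47667 + 534 = 48201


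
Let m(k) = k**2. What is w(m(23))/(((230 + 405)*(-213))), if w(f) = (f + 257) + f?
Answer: -263/27051 ≈ -0.0097224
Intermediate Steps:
w(f) = 257 + 2*f (w(f) = (257 + f) + f = 257 + 2*f)
w(m(23))/(((230 + 405)*(-213))) = (257 + 2*23**2)/(((230 + 405)*(-213))) = (257 + 2*529)/((635*(-213))) = (257 + 1058)/(-135255) = 1315*(-1/135255) = -263/27051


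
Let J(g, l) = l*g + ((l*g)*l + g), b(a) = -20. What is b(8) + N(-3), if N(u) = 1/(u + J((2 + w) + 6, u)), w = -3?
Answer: -639/32 ≈ -19.969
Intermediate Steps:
J(g, l) = g + g*l + g*l² (J(g, l) = g*l + ((g*l)*l + g) = g*l + (g*l² + g) = g*l + (g + g*l²) = g + g*l + g*l²)
N(u) = 1/(5 + 5*u² + 6*u) (N(u) = 1/(u + ((2 - 3) + 6)*(1 + u + u²)) = 1/(u + (-1 + 6)*(1 + u + u²)) = 1/(u + 5*(1 + u + u²)) = 1/(u + (5 + 5*u + 5*u²)) = 1/(5 + 5*u² + 6*u))
b(8) + N(-3) = -20 + 1/(5 + 5*(-3)² + 6*(-3)) = -20 + 1/(5 + 5*9 - 18) = -20 + 1/(5 + 45 - 18) = -20 + 1/32 = -639/32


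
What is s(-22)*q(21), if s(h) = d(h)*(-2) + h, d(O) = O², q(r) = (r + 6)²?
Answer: -721710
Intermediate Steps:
q(r) = (6 + r)²
s(h) = h - 2*h² (s(h) = h²*(-2) + h = -2*h² + h = h - 2*h²)
s(-22)*q(21) = (-22*(1 - 2*(-22)))*(6 + 21)² = -22*(1 + 44)*27² = -22*45*729 = -990*729 = -721710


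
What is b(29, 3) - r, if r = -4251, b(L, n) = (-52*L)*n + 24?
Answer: -249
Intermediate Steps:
b(L, n) = 24 - 52*L*n (b(L, n) = -52*L*n + 24 = 24 - 52*L*n)
b(29, 3) - r = (24 - 52*29*3) - 1*(-4251) = (24 - 4524) + 4251 = -4500 + 4251 = -249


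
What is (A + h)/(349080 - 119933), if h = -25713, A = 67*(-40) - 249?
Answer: -28642/229147 ≈ -0.12499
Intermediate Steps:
A = -2929 (A = -2680 - 249 = -2929)
(A + h)/(349080 - 119933) = (-2929 - 25713)/(349080 - 119933) = -28642/229147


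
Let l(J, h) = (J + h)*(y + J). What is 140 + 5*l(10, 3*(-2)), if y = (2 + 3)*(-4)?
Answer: -60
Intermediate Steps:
y = -20 (y = 5*(-4) = -20)
l(J, h) = (-20 + J)*(J + h) (l(J, h) = (J + h)*(-20 + J) = (-20 + J)*(J + h))
140 + 5*l(10, 3*(-2)) = 140 + 5*(10**2 - 20*10 - 60*(-2) + 10*(3*(-2))) = 140 + 5*(100 - 200 - 20*(-6) + 10*(-6)) = 140 + 5*(100 - 200 + 120 - 60) = 140 + 5*(-40) = 140 - 200 = -60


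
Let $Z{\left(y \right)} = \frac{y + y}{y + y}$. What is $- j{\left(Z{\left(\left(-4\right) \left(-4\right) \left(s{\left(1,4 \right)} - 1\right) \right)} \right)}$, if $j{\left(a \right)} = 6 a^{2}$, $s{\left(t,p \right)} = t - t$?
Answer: $-6$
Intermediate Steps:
$s{\left(t,p \right)} = 0$
$Z{\left(y \right)} = 1$ ($Z{\left(y \right)} = \frac{2 y}{2 y} = 2 y \frac{1}{2 y} = 1$)
$- j{\left(Z{\left(\left(-4\right) \left(-4\right) \left(s{\left(1,4 \right)} - 1\right) \right)} \right)} = - 6 \cdot 1^{2} = - 6 \cdot 1 = \left(-1\right) 6 = -6$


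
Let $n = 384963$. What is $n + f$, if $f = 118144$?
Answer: $503107$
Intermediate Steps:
$n + f = 384963 + 118144 = 503107$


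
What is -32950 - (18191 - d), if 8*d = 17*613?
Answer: -398707/8 ≈ -49838.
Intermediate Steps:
d = 10421/8 (d = (17*613)/8 = (⅛)*10421 = 10421/8 ≈ 1302.6)
-32950 - (18191 - d) = -32950 - (18191 - 1*10421/8) = -32950 - (18191 - 10421/8) = -32950 - 1*135107/8 = -32950 - 135107/8 = -398707/8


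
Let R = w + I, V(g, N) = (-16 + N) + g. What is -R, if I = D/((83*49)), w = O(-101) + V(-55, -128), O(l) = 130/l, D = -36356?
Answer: 85943299/410767 ≈ 209.23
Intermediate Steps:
V(g, N) = -16 + N + g
w = -20229/101 (w = 130/(-101) + (-16 - 128 - 55) = 130*(-1/101) - 199 = -130/101 - 199 = -20229/101 ≈ -200.29)
I = -36356/4067 (I = -36356/(83*49) = -36356/4067 ≈ -8.9393)
R = -85943299/410767 (R = -20229/101 - 36356/4067 = -85943299/410767 ≈ -209.23)
-R = -1*(-85943299/410767) = 85943299/410767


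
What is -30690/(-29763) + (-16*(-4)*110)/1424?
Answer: 1758570/294323 ≈ 5.9750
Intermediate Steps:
-30690/(-29763) + (-16*(-4)*110)/1424 = -30690*(-1/29763) + (64*110)*(1/1424) = 3410/3307 + 7040*(1/1424) = 3410/3307 + 440/89 = 1758570/294323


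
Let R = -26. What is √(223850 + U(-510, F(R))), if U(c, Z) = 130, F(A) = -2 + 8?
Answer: 2*√55995 ≈ 473.27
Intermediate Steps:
F(A) = 6
√(223850 + U(-510, F(R))) = √(223850 + 130) = √223980 = 2*√55995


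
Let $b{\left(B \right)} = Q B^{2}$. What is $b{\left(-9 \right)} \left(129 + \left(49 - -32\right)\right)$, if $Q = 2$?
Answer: $34020$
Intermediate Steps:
$b{\left(B \right)} = 2 B^{2}$
$b{\left(-9 \right)} \left(129 + \left(49 - -32\right)\right) = 2 \left(-9\right)^{2} \left(129 + \left(49 - -32\right)\right) = 2 \cdot 81 \left(129 + \left(49 + 32\right)\right) = 162 \left(129 + 81\right) = 162 \cdot 210 = 34020$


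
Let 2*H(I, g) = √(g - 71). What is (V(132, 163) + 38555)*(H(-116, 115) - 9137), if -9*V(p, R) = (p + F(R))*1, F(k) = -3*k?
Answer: -1057918408/3 + 115784*√11/3 ≈ -3.5251e+8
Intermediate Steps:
H(I, g) = √(-71 + g)/2 (H(I, g) = √(g - 71)/2 = √(-71 + g)/2)
V(p, R) = -p/9 + R/3 (V(p, R) = -(p - 3*R)/9 = -p/9 + R/3)
(V(132, 163) + 38555)*(H(-116, 115) - 9137) = ((-⅑*132 + (⅓)*163) + 38555)*(√(-71 + 115)/2 - 9137) = ((-44/3 + 163/3) + 38555)*(√44/2 - 9137) = (119/3 + 38555)*((2*√11)/2 - 9137) = 115784*(√11 - 9137)/3 = 115784*(-9137 + √11)/3 = -1057918408/3 + 115784*√11/3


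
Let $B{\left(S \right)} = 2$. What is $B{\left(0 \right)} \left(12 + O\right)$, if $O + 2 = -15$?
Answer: $-10$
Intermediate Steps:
$O = -17$ ($O = -2 - 15 = -17$)
$B{\left(0 \right)} \left(12 + O\right) = 2 \left(12 - 17\right) = 2 \left(-5\right) = -10$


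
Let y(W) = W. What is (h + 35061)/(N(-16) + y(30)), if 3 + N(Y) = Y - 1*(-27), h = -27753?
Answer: 3654/19 ≈ 192.32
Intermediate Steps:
N(Y) = 24 + Y (N(Y) = -3 + (Y - 1*(-27)) = -3 + (Y + 27) = -3 + (27 + Y) = 24 + Y)
(h + 35061)/(N(-16) + y(30)) = (-27753 + 35061)/((24 - 16) + 30) = 7308/(8 + 30) = 7308/38 = 7308*(1/38) = 3654/19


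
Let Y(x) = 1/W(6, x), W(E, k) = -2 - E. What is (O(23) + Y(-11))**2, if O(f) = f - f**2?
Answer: 16394401/64 ≈ 2.5616e+5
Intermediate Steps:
Y(x) = -1/8 (Y(x) = 1/(-2 - 1*6) = 1/(-2 - 6) = 1/(-8) = -1/8)
(O(23) + Y(-11))**2 = (23*(1 - 1*23) - 1/8)**2 = (23*(1 - 23) - 1/8)**2 = (23*(-22) - 1/8)**2 = (-506 - 1/8)**2 = (-4049/8)**2 = 16394401/64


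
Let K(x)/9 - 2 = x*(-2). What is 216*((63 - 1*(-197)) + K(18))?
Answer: -9936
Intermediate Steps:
K(x) = 18 - 18*x (K(x) = 18 + 9*(x*(-2)) = 18 + 9*(-2*x) = 18 - 18*x)
216*((63 - 1*(-197)) + K(18)) = 216*((63 - 1*(-197)) + (18 - 18*18)) = 216*((63 + 197) + (18 - 324)) = 216*(260 - 306) = 216*(-46) = -9936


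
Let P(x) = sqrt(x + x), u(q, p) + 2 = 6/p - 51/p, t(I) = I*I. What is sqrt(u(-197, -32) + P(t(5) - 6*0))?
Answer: sqrt(-38 + 320*sqrt(2))/8 ≈ 2.5451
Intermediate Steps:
t(I) = I**2
u(q, p) = -2 - 45/p (u(q, p) = -2 + (6/p - 51/p) = -2 - 45/p)
P(x) = sqrt(2)*sqrt(x) (P(x) = sqrt(2*x) = sqrt(2)*sqrt(x))
sqrt(u(-197, -32) + P(t(5) - 6*0)) = sqrt((-2 - 45/(-32)) + sqrt(2)*sqrt(5**2 - 6*0)) = sqrt((-2 - 45*(-1/32)) + sqrt(2)*sqrt(25 + 0)) = sqrt((-2 + 45/32) + sqrt(2)*sqrt(25)) = sqrt(-19/32 + sqrt(2)*5) = sqrt(-19/32 + 5*sqrt(2))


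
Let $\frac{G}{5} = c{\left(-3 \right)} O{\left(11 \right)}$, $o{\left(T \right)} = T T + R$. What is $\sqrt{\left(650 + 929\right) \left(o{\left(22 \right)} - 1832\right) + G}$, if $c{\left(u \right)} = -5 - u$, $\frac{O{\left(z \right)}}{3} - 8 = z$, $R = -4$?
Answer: $i \sqrt{2135378} \approx 1461.3 i$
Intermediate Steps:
$o{\left(T \right)} = -4 + T^{2}$ ($o{\left(T \right)} = T T - 4 = T^{2} - 4 = -4 + T^{2}$)
$O{\left(z \right)} = 24 + 3 z$
$G = -570$ ($G = 5 \left(-5 - -3\right) \left(24 + 3 \cdot 11\right) = 5 \left(-5 + 3\right) \left(24 + 33\right) = 5 \left(\left(-2\right) 57\right) = 5 \left(-114\right) = -570$)
$\sqrt{\left(650 + 929\right) \left(o{\left(22 \right)} - 1832\right) + G} = \sqrt{\left(650 + 929\right) \left(\left(-4 + 22^{2}\right) - 1832\right) - 570} = \sqrt{1579 \left(\left(-4 + 484\right) - 1832\right) - 570} = \sqrt{1579 \left(480 - 1832\right) - 570} = \sqrt{1579 \left(-1352\right) - 570} = \sqrt{-2134808 - 570} = \sqrt{-2135378} = i \sqrt{2135378}$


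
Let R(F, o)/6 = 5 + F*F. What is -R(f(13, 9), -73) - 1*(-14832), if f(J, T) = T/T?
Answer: 14796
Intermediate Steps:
f(J, T) = 1
R(F, o) = 30 + 6*F² (R(F, o) = 6*(5 + F*F) = 6*(5 + F²) = 30 + 6*F²)
-R(f(13, 9), -73) - 1*(-14832) = -(30 + 6*1²) - 1*(-14832) = -(30 + 6*1) + 14832 = -(30 + 6) + 14832 = -1*36 + 14832 = -36 + 14832 = 14796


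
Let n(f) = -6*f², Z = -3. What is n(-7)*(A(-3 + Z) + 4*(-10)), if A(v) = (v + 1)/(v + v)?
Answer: 23275/2 ≈ 11638.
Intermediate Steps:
A(v) = (1 + v)/(2*v) (A(v) = (1 + v)/((2*v)) = (1 + v)*(1/(2*v)) = (1 + v)/(2*v))
n(-7)*(A(-3 + Z) + 4*(-10)) = (-6*(-7)²)*((1 + (-3 - 3))/(2*(-3 - 3)) + 4*(-10)) = (-6*49)*((½)*(1 - 6)/(-6) - 40) = -294*((½)*(-⅙)*(-5) - 40) = -294*(5/12 - 40) = -294*(-475/12) = 23275/2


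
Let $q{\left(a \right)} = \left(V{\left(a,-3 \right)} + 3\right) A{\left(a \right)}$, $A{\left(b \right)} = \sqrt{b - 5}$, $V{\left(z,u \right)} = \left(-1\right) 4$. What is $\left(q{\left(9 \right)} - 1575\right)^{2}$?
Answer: $2486929$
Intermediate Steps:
$V{\left(z,u \right)} = -4$
$A{\left(b \right)} = \sqrt{-5 + b}$
$q{\left(a \right)} = - \sqrt{-5 + a}$ ($q{\left(a \right)} = \left(-4 + 3\right) \sqrt{-5 + a} = - \sqrt{-5 + a}$)
$\left(q{\left(9 \right)} - 1575\right)^{2} = \left(- \sqrt{-5 + 9} - 1575\right)^{2} = \left(- \sqrt{4} - 1575\right)^{2} = \left(\left(-1\right) 2 - 1575\right)^{2} = \left(-2 - 1575\right)^{2} = \left(-1577\right)^{2} = 2486929$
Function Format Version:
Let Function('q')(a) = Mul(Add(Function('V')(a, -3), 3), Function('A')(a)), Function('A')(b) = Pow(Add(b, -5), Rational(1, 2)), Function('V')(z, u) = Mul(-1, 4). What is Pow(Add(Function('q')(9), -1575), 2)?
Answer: 2486929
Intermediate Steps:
Function('V')(z, u) = -4
Function('A')(b) = Pow(Add(-5, b), Rational(1, 2))
Function('q')(a) = Mul(-1, Pow(Add(-5, a), Rational(1, 2))) (Function('q')(a) = Mul(Add(-4, 3), Pow(Add(-5, a), Rational(1, 2))) = Mul(-1, Pow(Add(-5, a), Rational(1, 2))))
Pow(Add(Function('q')(9), -1575), 2) = Pow(Add(Mul(-1, Pow(Add(-5, 9), Rational(1, 2))), -1575), 2) = Pow(Add(Mul(-1, Pow(4, Rational(1, 2))), -1575), 2) = Pow(Add(Mul(-1, 2), -1575), 2) = Pow(Add(-2, -1575), 2) = Pow(-1577, 2) = 2486929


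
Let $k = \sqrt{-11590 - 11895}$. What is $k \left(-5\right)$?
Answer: $- 5 i \sqrt{23485} \approx - 766.24 i$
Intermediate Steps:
$k = i \sqrt{23485}$ ($k = \sqrt{-23485} = i \sqrt{23485} \approx 153.25 i$)
$k \left(-5\right) = i \sqrt{23485} \left(-5\right) = - 5 i \sqrt{23485}$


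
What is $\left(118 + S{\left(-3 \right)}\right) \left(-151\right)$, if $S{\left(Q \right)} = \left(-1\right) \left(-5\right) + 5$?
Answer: $-19328$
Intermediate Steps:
$S{\left(Q \right)} = 10$ ($S{\left(Q \right)} = 5 + 5 = 10$)
$\left(118 + S{\left(-3 \right)}\right) \left(-151\right) = \left(118 + 10\right) \left(-151\right) = 128 \left(-151\right) = -19328$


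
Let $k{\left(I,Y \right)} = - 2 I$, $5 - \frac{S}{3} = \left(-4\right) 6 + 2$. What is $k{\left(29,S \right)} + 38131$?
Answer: $38073$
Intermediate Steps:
$S = 81$ ($S = 15 - 3 \left(\left(-4\right) 6 + 2\right) = 15 - 3 \left(-24 + 2\right) = 15 - -66 = 15 + 66 = 81$)
$k{\left(29,S \right)} + 38131 = \left(-2\right) 29 + 38131 = -58 + 38131 = 38073$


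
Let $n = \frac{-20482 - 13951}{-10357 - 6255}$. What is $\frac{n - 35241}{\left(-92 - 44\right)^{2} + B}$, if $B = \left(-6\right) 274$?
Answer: $- \frac{585389059}{279945424} \approx -2.0911$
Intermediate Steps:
$B = -1644$
$n = \frac{34433}{16612}$ ($n = - \frac{34433}{-10357 - 6255} = - \frac{34433}{-16612} = \left(-34433\right) \left(- \frac{1}{16612}\right) = \frac{34433}{16612} \approx 2.0728$)
$\frac{n - 35241}{\left(-92 - 44\right)^{2} + B} = \frac{\frac{34433}{16612} - 35241}{\left(-92 - 44\right)^{2} - 1644} = - \frac{585389059}{16612 \left(\left(-136\right)^{2} - 1644\right)} = - \frac{585389059}{16612 \left(18496 - 1644\right)} = - \frac{585389059}{16612 \cdot 16852} = \left(- \frac{585389059}{16612}\right) \frac{1}{16852} = - \frac{585389059}{279945424}$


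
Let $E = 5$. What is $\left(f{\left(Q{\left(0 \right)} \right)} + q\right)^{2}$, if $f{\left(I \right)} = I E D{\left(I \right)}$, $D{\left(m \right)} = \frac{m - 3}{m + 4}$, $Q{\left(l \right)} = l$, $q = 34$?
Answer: $1156$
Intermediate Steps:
$D{\left(m \right)} = \frac{-3 + m}{4 + m}$
$f{\left(I \right)} = \frac{5 I \left(-3 + I\right)}{4 + I}$ ($f{\left(I \right)} = I 5 \frac{-3 + I}{4 + I} = 5 I \frac{-3 + I}{4 + I} = \frac{5 I \left(-3 + I\right)}{4 + I}$)
$\left(f{\left(Q{\left(0 \right)} \right)} + q\right)^{2} = \left(5 \cdot 0 \frac{1}{4 + 0} \left(-3 + 0\right) + 34\right)^{2} = \left(5 \cdot 0 \cdot \frac{1}{4} \left(-3\right) + 34\right)^{2} = \left(0 + 34\right)^{2} = 34^{2} = 1156$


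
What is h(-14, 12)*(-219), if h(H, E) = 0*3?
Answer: 0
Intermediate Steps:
h(H, E) = 0
h(-14, 12)*(-219) = 0*(-219) = 0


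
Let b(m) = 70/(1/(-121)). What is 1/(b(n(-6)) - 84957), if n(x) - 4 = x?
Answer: -1/93427 ≈ -1.0704e-5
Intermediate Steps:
n(x) = 4 + x
b(m) = -8470 (b(m) = 70/(-1/121) = 70*(-121) = -8470)
1/(b(n(-6)) - 84957) = 1/(-8470 - 84957) = 1/(-93427) = -1/93427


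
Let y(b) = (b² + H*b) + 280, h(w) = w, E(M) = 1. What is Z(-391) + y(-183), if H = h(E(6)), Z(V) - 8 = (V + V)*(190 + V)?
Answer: 190776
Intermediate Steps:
Z(V) = 8 + 2*V*(190 + V) (Z(V) = 8 + (V + V)*(190 + V) = 8 + (2*V)*(190 + V) = 8 + 2*V*(190 + V))
H = 1
y(b) = 280 + b + b² (y(b) = (b² + 1*b) + 280 = (b² + b) + 280 = (b + b²) + 280 = 280 + b + b²)
Z(-391) + y(-183) = (8 + 2*(-391)² + 380*(-391)) + (280 - 183 + (-183)²) = (8 + 2*152881 - 148580) + (280 - 183 + 33489) = (8 + 305762 - 148580) + 33586 = 157190 + 33586 = 190776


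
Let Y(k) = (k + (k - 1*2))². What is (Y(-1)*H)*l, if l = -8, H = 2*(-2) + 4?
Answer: 0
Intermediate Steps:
H = 0 (H = -4 + 4 = 0)
Y(k) = (-2 + 2*k)² (Y(k) = (k + (k - 2))² = (k + (-2 + k))² = (-2 + 2*k)²)
(Y(-1)*H)*l = ((4*(-1 - 1)²)*0)*(-8) = ((4*(-2)²)*0)*(-8) = ((4*4)*0)*(-8) = (16*0)*(-8) = 0*(-8) = 0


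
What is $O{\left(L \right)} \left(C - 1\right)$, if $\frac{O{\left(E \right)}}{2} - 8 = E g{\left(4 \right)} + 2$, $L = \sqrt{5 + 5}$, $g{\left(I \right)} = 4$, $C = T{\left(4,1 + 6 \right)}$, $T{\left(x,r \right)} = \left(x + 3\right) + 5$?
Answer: $220 + 88 \sqrt{10} \approx 498.28$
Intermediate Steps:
$T{\left(x,r \right)} = 8 + x$ ($T{\left(x,r \right)} = \left(3 + x\right) + 5 = 8 + x$)
$C = 12$ ($C = 8 + 4 = 12$)
$L = \sqrt{10} \approx 3.1623$
$O{\left(E \right)} = 20 + 8 E$ ($O{\left(E \right)} = 16 + 2 \left(E 4 + 2\right) = 16 + 2 \left(4 E + 2\right) = 16 + 2 \left(2 + 4 E\right) = 16 + \left(4 + 8 E\right) = 20 + 8 E$)
$O{\left(L \right)} \left(C - 1\right) = \left(20 + 8 \sqrt{10}\right) \left(12 - 1\right) = \left(20 + 8 \sqrt{10}\right) 11 = 220 + 88 \sqrt{10}$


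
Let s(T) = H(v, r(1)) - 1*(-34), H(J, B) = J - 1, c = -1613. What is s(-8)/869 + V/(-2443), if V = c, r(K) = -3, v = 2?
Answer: 1487202/2122967 ≈ 0.70053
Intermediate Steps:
V = -1613
H(J, B) = -1 + J
s(T) = 35 (s(T) = (-1 + 2) - 1*(-34) = 1 + 34 = 35)
s(-8)/869 + V/(-2443) = 35/869 - 1613/(-2443) = 35*(1/869) - 1613*(-1/2443) = 35/869 + 1613/2443 = 1487202/2122967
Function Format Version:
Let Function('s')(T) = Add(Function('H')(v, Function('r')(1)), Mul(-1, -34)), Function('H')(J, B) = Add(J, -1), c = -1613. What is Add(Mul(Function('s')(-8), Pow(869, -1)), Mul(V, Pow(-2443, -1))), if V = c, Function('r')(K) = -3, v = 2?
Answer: Rational(1487202, 2122967) ≈ 0.70053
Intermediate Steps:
V = -1613
Function('H')(J, B) = Add(-1, J)
Function('s')(T) = 35 (Function('s')(T) = Add(Add(-1, 2), Mul(-1, -34)) = Add(1, 34) = 35)
Add(Mul(Function('s')(-8), Pow(869, -1)), Mul(V, Pow(-2443, -1))) = Add(Mul(35, Pow(869, -1)), Mul(-1613, Pow(-2443, -1))) = Add(Mul(35, Rational(1, 869)), Mul(-1613, Rational(-1, 2443))) = Add(Rational(35, 869), Rational(1613, 2443)) = Rational(1487202, 2122967)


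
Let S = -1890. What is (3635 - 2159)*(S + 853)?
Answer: -1530612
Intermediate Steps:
(3635 - 2159)*(S + 853) = (3635 - 2159)*(-1890 + 853) = 1476*(-1037) = -1530612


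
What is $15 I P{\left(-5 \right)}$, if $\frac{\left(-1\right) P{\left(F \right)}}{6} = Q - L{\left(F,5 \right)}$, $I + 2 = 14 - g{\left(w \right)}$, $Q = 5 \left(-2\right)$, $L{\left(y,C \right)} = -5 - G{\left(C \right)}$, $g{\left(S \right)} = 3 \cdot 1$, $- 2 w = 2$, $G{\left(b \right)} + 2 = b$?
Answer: $1620$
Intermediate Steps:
$G{\left(b \right)} = -2 + b$
$w = -1$ ($w = \left(- \frac{1}{2}\right) 2 = -1$)
$g{\left(S \right)} = 3$
$L{\left(y,C \right)} = -3 - C$ ($L{\left(y,C \right)} = -5 - \left(-2 + C\right) = -3 - C$)
$Q = -10$
$I = 9$ ($I = -2 + \left(14 - 3\right) = -2 + 11 = 9$)
$P{\left(F \right)} = 12$ ($P{\left(F \right)} = - 6 \left(-10 - \left(-3 - 5\right)\right) = - 6 \left(-10 - -8\right) = - 6 \left(-10 + 8\right) = \left(-6\right) \left(-2\right) = 12$)
$15 I P{\left(-5 \right)} = 15 \cdot 9 \cdot 12 = 135 \cdot 12 = 1620$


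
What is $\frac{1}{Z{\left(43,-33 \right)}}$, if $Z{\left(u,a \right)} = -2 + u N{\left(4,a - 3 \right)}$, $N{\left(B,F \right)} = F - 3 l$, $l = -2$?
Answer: $- \frac{1}{1292} \approx -0.00077399$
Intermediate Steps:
$N{\left(B,F \right)} = 6 + F$ ($N{\left(B,F \right)} = F - -6 = F + 6 = 6 + F$)
$Z{\left(u,a \right)} = -2 + u \left(3 + a\right)$ ($Z{\left(u,a \right)} = -2 + u \left(6 + \left(a - 3\right)\right) = -2 + u \left(6 + \left(-3 + a\right)\right) = -2 + u \left(3 + a\right)$)
$\frac{1}{Z{\left(43,-33 \right)}} = \frac{1}{-2 + 43 \left(3 - 33\right)} = \frac{1}{-2 + 43 \left(-30\right)} = \frac{1}{-2 - 1290} = \frac{1}{-1292} = - \frac{1}{1292}$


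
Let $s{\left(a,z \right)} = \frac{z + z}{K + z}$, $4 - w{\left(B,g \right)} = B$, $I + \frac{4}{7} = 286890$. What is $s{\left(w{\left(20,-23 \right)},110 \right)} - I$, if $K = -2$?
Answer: $- \frac{54221717}{189} \approx -2.8689 \cdot 10^{5}$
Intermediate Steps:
$I = \frac{2008226}{7}$ ($I = - \frac{4}{7} + 286890 = \frac{2008226}{7} \approx 2.8689 \cdot 10^{5}$)
$w{\left(B,g \right)} = 4 - B$
$s{\left(a,z \right)} = \frac{2 z}{-2 + z}$ ($s{\left(a,z \right)} = \frac{z + z}{-2 + z} = \frac{2 z}{-2 + z}$)
$s{\left(w{\left(20,-23 \right)},110 \right)} - I = 2 \cdot 110 \frac{1}{-2 + 110} - \frac{2008226}{7} = 2 \cdot 110 \cdot \frac{1}{108} - \frac{2008226}{7} = \frac{55}{27} - \frac{2008226}{7} = - \frac{54221717}{189}$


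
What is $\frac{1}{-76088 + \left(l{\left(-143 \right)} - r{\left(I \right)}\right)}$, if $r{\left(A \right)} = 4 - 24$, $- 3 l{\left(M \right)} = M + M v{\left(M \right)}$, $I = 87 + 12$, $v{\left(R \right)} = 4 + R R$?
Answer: $\frac{1}{898906} \approx 1.1125 \cdot 10^{-6}$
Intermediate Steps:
$v{\left(R \right)} = 4 + R^{2}$
$I = 99$
$l{\left(M \right)} = - \frac{M}{3} - \frac{M \left(4 + M^{2}\right)}{3}$ ($l{\left(M \right)} = - \frac{M + M \left(4 + M^{2}\right)}{3} = - \frac{M}{3} - \frac{M \left(4 + M^{2}\right)}{3}$)
$r{\left(A \right)} = -20$ ($r{\left(A \right)} = 4 - 24 = -20$)
$\frac{1}{-76088 + \left(l{\left(-143 \right)} - r{\left(I \right)}\right)} = \frac{1}{-76088 - \left(-20 - \frac{143 \left(5 + \left(-143\right)^{2}\right)}{3}\right)} = \frac{1}{-76088 - \left(-20 - \frac{143 \left(5 + 20449\right)}{3}\right)} = \frac{1}{-76088 - \left(-20 - 974974\right)} = \frac{1}{-76088 + \left(974974 + 20\right)} = \frac{1}{-76088 + 974994} = \frac{1}{898906}$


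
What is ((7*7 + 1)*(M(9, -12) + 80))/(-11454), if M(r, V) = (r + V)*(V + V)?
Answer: -3800/5727 ≈ -0.66352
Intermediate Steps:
M(r, V) = 2*V*(V + r) (M(r, V) = (V + r)*(2*V) = 2*V*(V + r))
((7*7 + 1)*(M(9, -12) + 80))/(-11454) = ((7*7 + 1)*(2*(-12)*(-12 + 9) + 80))/(-11454) = ((49 + 1)*(2*(-12)*(-3) + 80))*(-1/11454) = (50*(72 + 80))*(-1/11454) = (50*152)*(-1/11454) = 7600*(-1/11454) = -3800/5727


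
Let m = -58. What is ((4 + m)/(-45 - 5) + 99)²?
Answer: 6260004/625 ≈ 10016.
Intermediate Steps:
((4 + m)/(-45 - 5) + 99)² = ((4 - 58)/(-45 - 5) + 99)² = (-54/(-50) + 99)² = (-54*(-1/50) + 99)² = (27/25 + 99)² = (2502/25)² = 6260004/625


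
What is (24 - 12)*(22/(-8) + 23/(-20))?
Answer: -234/5 ≈ -46.800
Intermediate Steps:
(24 - 12)*(22/(-8) + 23/(-20)) = 12*(22*(-⅛) + 23*(-1/20)) = 12*(-11/4 - 23/20) = 12*(-39/10) = -234/5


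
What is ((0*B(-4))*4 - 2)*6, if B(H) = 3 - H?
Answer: -12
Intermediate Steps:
((0*B(-4))*4 - 2)*6 = ((0*(3 - 1*(-4)))*4 - 2)*6 = ((0*(3 + 4))*4 - 2)*6 = ((0*7)*4 - 2)*6 = (0*4 - 2)*6 = (0 - 2)*6 = -2*6 = -12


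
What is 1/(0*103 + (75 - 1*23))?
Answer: 1/52 ≈ 0.019231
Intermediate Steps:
1/(0*103 + (75 - 1*23)) = 1/(0 + (75 - 23)) = 1/(0 + 52) = 1/52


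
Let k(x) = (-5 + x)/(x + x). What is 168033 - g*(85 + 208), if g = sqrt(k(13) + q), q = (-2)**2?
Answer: 168033 - 586*sqrt(182)/13 ≈ 1.6743e+5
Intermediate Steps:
q = 4
k(x) = (-5 + x)/(2*x) (k(x) = (-5 + x)/((2*x)) = (-5 + x)*(1/(2*x)) = (-5 + x)/(2*x))
g = 2*sqrt(182)/13 (g = sqrt((1/2)*(-5 + 13)/13 + 4) = sqrt((1/2)*(1/13)*8 + 4) = sqrt(4/13 + 4) = sqrt(56/13) = 2*sqrt(182)/13 ≈ 2.0755)
168033 - g*(85 + 208) = 168033 - 2*sqrt(182)/13*(85 + 208) = 168033 - 2*sqrt(182)/13*293 = 168033 - 586*sqrt(182)/13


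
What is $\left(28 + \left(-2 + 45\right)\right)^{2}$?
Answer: $5041$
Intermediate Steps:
$\left(28 + \left(-2 + 45\right)\right)^{2} = \left(28 + 43\right)^{2} = 71^{2} = 5041$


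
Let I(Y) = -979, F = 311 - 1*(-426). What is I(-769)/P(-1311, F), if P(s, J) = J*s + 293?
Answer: 979/965914 ≈ 0.0010135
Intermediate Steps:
F = 737 (F = 311 + 426 = 737)
P(s, J) = 293 + J*s
I(-769)/P(-1311, F) = -979/(293 + 737*(-1311)) = -979/(293 - 966207) = -979/(-965914) = -979*(-1/965914) = 979/965914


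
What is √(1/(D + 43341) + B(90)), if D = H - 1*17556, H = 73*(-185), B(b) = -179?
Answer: I*√6748225330/6140 ≈ 13.379*I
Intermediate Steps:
H = -13505
D = -31061 (D = -13505 - 1*17556 = -13505 - 17556 = -31061)
√(1/(D + 43341) + B(90)) = √(1/(-31061 + 43341) - 179) = √(1/12280 - 179) = √(-2198119/12280) = I*√6748225330/6140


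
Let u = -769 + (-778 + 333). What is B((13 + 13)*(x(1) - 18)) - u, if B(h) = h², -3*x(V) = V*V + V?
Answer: 2130862/9 ≈ 2.3676e+5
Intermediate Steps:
x(V) = -V/3 - V²/3 (x(V) = -(V*V + V)/3 = -(V² + V)/3 = -(V + V²)/3 = -V/3 - V²/3)
u = -1214 (u = -769 - 445 = -1214)
B((13 + 13)*(x(1) - 18)) - u = ((13 + 13)*(-⅓*1*(1 + 1) - 18))² - 1*(-1214) = (26*(-⅓*1*2 - 18))² + 1214 = (26*(-⅔ - 18))² + 1214 = (26*(-56/3))² + 1214 = (-1456/3)² + 1214 = 2119936/9 + 1214 = 2130862/9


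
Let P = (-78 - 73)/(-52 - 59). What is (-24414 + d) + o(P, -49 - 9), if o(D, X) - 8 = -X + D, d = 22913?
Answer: -159134/111 ≈ -1433.6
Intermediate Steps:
P = 151/111 (P = -151/(-111) = -151*(-1/111) = 151/111 ≈ 1.3604)
o(D, X) = 8 + D - X (o(D, X) = 8 + (-X + D) = 8 + (D - X) = 8 + D - X)
(-24414 + d) + o(P, -49 - 9) = (-24414 + 22913) + (8 + 151/111 - (-49 - 9)) = -1501 + (8 + 151/111 - 1*(-58)) = -1501 + (8 + 151/111 + 58) = -1501 + 7477/111 = -159134/111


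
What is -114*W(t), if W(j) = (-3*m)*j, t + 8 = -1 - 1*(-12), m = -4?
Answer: -4104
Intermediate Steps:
t = 3 (t = -8 + (-1 - 1*(-12)) = -8 + (-1 + 12) = -8 + 11 = 3)
W(j) = 12*j (W(j) = (-3*(-4))*j = 12*j)
-114*W(t) = -1368*3 = -114*36 = -4104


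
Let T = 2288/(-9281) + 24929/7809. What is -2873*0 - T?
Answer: -213499057/72475329 ≈ -2.9458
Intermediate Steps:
T = 213499057/72475329 (T = 2288*(-1/9281) + 24929*(1/7809) = -2288/9281 + 24929/7809 = 213499057/72475329 ≈ 2.9458)
-2873*0 - T = -2873*0 - 1*213499057/72475329 = 0 - 213499057/72475329 = -213499057/72475329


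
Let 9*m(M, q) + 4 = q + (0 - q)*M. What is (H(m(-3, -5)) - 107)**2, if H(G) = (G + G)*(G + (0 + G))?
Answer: 499849/81 ≈ 6171.0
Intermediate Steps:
m(M, q) = -4/9 + q/9 - M*q/9 (m(M, q) = -4/9 + (q + (0 - q)*M)/9 = -4/9 + (q + (-q)*M)/9 = -4/9 + (q - M*q)/9 = -4/9 + (q/9 - M*q/9) = -4/9 + q/9 - M*q/9)
H(G) = 4*G**2 (H(G) = (2*G)*(G + G) = (2*G)*(2*G) = 4*G**2)
(H(m(-3, -5)) - 107)**2 = (4*(-4/9 + (1/9)*(-5) - 1/9*(-3)*(-5))**2 - 107)**2 = (4*(-4/9 - 5/9 - 5/3)**2 - 107)**2 = (4*(-8/3)**2 - 107)**2 = (4*(64/9) - 107)**2 = (256/9 - 107)**2 = (-707/9)**2 = 499849/81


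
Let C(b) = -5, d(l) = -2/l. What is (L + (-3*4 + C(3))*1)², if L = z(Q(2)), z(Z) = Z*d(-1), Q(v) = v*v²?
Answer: 1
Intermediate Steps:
Q(v) = v³
z(Z) = 2*Z (z(Z) = Z*(-2/(-1)) = Z*(-2*(-1)) = Z*2 = 2*Z)
L = 16 (L = 2*2³ = 2*8 = 16)
(L + (-3*4 + C(3))*1)² = (16 + (-3*4 - 5)*1)² = (16 + (-12 - 5)*1)² = (16 - 17*1)² = (16 - 17)² = (-1)² = 1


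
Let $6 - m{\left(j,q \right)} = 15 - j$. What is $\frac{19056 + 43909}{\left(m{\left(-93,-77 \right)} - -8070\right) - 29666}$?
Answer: $- \frac{62965}{21698} \approx -2.9019$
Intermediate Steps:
$m{\left(j,q \right)} = -9 + j$ ($m{\left(j,q \right)} = 6 - \left(15 - j\right) = 6 + \left(-15 + j\right) = -9 + j$)
$\frac{19056 + 43909}{\left(m{\left(-93,-77 \right)} - -8070\right) - 29666} = \frac{19056 + 43909}{\left(\left(-9 - 93\right) - -8070\right) - 29666} = \frac{62965}{\left(-102 + 8070\right) - 29666} = \frac{62965}{7968 - 29666} = \frac{62965}{-21698} = 62965 \left(- \frac{1}{21698}\right) = - \frac{62965}{21698}$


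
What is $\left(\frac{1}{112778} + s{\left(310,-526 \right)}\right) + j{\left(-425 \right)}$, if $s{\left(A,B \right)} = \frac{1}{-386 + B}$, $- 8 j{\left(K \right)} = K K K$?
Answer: $\frac{493475998350317}{51426768} \approx 9.5957 \cdot 10^{6}$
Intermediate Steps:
$j{\left(K \right)} = - \frac{K^{3}}{8}$ ($j{\left(K \right)} = - \frac{K K K}{8} = - \frac{K^{2} K}{8} = - \frac{K^{3}}{8}$)
$\left(\frac{1}{112778} + s{\left(310,-526 \right)}\right) + j{\left(-425 \right)} = \left(\frac{1}{112778} + \frac{1}{-386 - 526}\right) - \frac{\left(-425\right)^{3}}{8} = \left(\frac{1}{112778} + \frac{1}{-912}\right) - - \frac{76765625}{8} = \left(\frac{1}{112778} - \frac{1}{912}\right) + \frac{76765625}{8} = - \frac{55933}{51426768} + \frac{76765625}{8} = \frac{493475998350317}{51426768}$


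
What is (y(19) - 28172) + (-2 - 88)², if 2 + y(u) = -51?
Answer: -20125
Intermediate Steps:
y(u) = -53 (y(u) = -2 - 51 = -53)
(y(19) - 28172) + (-2 - 88)² = (-53 - 28172) + (-2 - 88)² = -28225 + (-90)² = -28225 + 8100 = -20125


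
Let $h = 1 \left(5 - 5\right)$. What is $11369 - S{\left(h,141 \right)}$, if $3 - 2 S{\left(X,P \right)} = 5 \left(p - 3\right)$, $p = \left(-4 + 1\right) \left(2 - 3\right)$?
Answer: $\frac{22735}{2} \approx 11368.0$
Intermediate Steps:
$p = 3$ ($p = \left(-3\right) \left(-1\right) = 3$)
$h = 0$ ($h = 1 \cdot 0 = 0$)
$S{\left(X,P \right)} = \frac{3}{2}$ ($S{\left(X,P \right)} = \frac{3}{2} - \frac{5 \left(3 - 3\right)}{2} = \frac{3}{2} - \frac{5 \cdot 0}{2} = \frac{3}{2} - 0 = \frac{3}{2} + 0 = \frac{3}{2}$)
$11369 - S{\left(h,141 \right)} = 11369 - \frac{3}{2} = \frac{22735}{2}$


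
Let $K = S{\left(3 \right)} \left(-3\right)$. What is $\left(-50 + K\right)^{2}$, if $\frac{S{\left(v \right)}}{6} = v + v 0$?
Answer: $10816$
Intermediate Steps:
$S{\left(v \right)} = 6 v$ ($S{\left(v \right)} = 6 \left(v + v 0\right) = 6 \left(v + 0\right) = 6 v$)
$K = -54$ ($K = 6 \cdot 3 \left(-3\right) = 18 \left(-3\right) = -54$)
$\left(-50 + K\right)^{2} = \left(-50 - 54\right)^{2} = \left(-104\right)^{2} = 10816$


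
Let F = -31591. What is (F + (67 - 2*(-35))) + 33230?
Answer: 1776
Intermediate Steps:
(F + (67 - 2*(-35))) + 33230 = (-31591 + (67 - 2*(-35))) + 33230 = (-31591 + (67 + 70)) + 33230 = (-31591 + 137) + 33230 = -31454 + 33230 = 1776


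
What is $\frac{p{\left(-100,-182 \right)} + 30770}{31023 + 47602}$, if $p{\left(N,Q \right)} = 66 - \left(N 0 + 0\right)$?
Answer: $\frac{30836}{78625} \approx 0.39219$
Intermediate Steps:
$p{\left(N,Q \right)} = 66$ ($p{\left(N,Q \right)} = 66 - \left(0 + 0\right) = 66 - 0 = 66 + 0 = 66$)
$\frac{p{\left(-100,-182 \right)} + 30770}{31023 + 47602} = \frac{66 + 30770}{31023 + 47602} = \frac{30836}{78625}$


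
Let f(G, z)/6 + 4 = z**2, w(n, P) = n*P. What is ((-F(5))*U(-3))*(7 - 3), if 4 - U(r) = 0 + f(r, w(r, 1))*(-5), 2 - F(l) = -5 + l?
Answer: -1232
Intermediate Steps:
w(n, P) = P*n
f(G, z) = -24 + 6*z**2
F(l) = 7 - l (F(l) = 2 - (-5 + l) = 2 + (5 - l) = 7 - l)
U(r) = -116 + 30*r**2 (U(r) = 4 - (0 + (-24 + 6*(1*r)**2)*(-5)) = 4 - (0 + (-24 + 6*r**2)*(-5)) = 4 - (0 + (120 - 30*r**2)) = 4 - (120 - 30*r**2) = 4 + (-120 + 30*r**2) = -116 + 30*r**2)
((-F(5))*U(-3))*(7 - 3) = ((-(7 - 1*5))*(-116 + 30*(-3)**2))*(7 - 3) = ((-(7 - 5))*(-116 + 30*9))*4 = ((-1*2)*(-116 + 270))*4 = -2*154*4 = -308*4 = -1232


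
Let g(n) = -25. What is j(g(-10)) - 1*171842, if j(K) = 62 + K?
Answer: -171805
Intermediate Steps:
j(g(-10)) - 1*171842 = (62 - 25) - 1*171842 = 37 - 171842 = -171805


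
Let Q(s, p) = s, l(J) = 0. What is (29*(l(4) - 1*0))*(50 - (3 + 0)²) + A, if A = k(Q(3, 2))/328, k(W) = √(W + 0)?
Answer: √3/328 ≈ 0.0052806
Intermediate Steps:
k(W) = √W
A = √3/328 ≈ 0.0052806
(29*(l(4) - 1*0))*(50 - (3 + 0)²) + A = (29*(0 - 1*0))*(50 - (3 + 0)²) + √3/328 = (29*(0 + 0))*(50 - 1*3²) + √3/328 = (29*0)*(50 - 1*9) + √3/328 = 0*(50 - 9) + √3/328 = 0*41 + √3/328 = 0 + √3/328 = √3/328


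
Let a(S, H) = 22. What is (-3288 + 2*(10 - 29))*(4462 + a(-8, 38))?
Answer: -14913784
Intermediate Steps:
(-3288 + 2*(10 - 29))*(4462 + a(-8, 38)) = (-3288 + 2*(10 - 29))*(4462 + 22) = (-3288 + 2*(-19))*4484 = (-3288 - 38)*4484 = -3326*4484 = -14913784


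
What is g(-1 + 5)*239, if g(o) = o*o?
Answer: 3824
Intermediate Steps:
g(o) = o**2
g(-1 + 5)*239 = (-1 + 5)**2*239 = 4**2*239 = 16*239 = 3824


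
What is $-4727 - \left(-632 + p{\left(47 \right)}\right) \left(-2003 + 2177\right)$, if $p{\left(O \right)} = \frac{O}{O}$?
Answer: $105067$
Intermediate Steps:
$p{\left(O \right)} = 1$
$-4727 - \left(-632 + p{\left(47 \right)}\right) \left(-2003 + 2177\right) = -4727 - \left(-632 + 1\right) \left(-2003 + 2177\right) = -4727 - \left(-631\right) 174 = -4727 - -109794 = -4727 + 109794 = 105067$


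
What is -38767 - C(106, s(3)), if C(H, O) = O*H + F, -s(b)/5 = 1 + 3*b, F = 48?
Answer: -33515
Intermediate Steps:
s(b) = -5 - 15*b (s(b) = -5*(1 + 3*b) = -5 - 15*b)
C(H, O) = 48 + H*O (C(H, O) = O*H + 48 = H*O + 48 = 48 + H*O)
-38767 - C(106, s(3)) = -38767 - (48 + 106*(-5 - 15*3)) = -38767 - (48 + 106*(-5 - 45)) = -38767 - (48 + 106*(-50)) = -38767 - (48 - 5300) = -38767 - 1*(-5252) = -38767 + 5252 = -33515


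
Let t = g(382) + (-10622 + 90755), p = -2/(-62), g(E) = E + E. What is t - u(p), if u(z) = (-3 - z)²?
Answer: 77733181/961 ≈ 80888.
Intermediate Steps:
g(E) = 2*E
p = 1/31 (p = -2*(-1/62) = 1/31 ≈ 0.032258)
t = 80897 (t = 2*382 + (-10622 + 90755) = 764 + 80133 = 80897)
t - u(p) = 80897 - (3 + 1/31)² = 80897 - (94/31)² = 80897 - 1*8836/961 = 80897 - 8836/961 = 77733181/961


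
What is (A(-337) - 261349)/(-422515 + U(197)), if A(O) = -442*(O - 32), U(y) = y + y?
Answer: 98251/422121 ≈ 0.23276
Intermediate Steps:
U(y) = 2*y
A(O) = 14144 - 442*O (A(O) = -442*(-32 + O) = 14144 - 442*O)
(A(-337) - 261349)/(-422515 + U(197)) = ((14144 - 442*(-337)) - 261349)/(-422515 + 2*197) = ((14144 + 148954) - 261349)/(-422515 + 394) = (163098 - 261349)/(-422121) = -98251*(-1/422121) = 98251/422121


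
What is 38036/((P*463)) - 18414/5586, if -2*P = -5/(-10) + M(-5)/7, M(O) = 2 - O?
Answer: -145908905/1293159 ≈ -112.83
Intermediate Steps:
P = -¾ (P = -(-5/(-10) + (2 - 1*(-5))/7)/2 = -(-5*(-⅒) + (2 + 5)*(⅐))/2 = -(½ + 7*(⅐))/2 = -(½ + 1)/2 = -½*3/2 = -¾ ≈ -0.75000)
38036/((P*463)) - 18414/5586 = 38036/((-¾*463)) - 18414/5586 = 38036/(-1389/4) - 18414*1/5586 = 38036*(-4/1389) - 3069/931 = -152144/1389 - 3069/931 = -145908905/1293159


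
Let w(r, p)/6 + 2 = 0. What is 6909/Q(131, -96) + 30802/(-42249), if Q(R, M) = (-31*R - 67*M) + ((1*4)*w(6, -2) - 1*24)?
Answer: 221084543/97130451 ≈ 2.2762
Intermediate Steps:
w(r, p) = -12 (w(r, p) = -12 + 6*0 = -12 + 0 = -12)
Q(R, M) = -72 - 67*M - 31*R (Q(R, M) = (-31*R - 67*M) + ((1*4)*(-12) - 1*24) = (-67*M - 31*R) + (4*(-12) - 24) = (-67*M - 31*R) + (-48 - 24) = (-67*M - 31*R) - 72 = -72 - 67*M - 31*R)
6909/Q(131, -96) + 30802/(-42249) = 6909/(-72 - 67*(-96) - 31*131) + 30802/(-42249) = 6909/(-72 + 6432 - 4061) + 30802*(-1/42249) = 6909/2299 - 30802/42249 = 221084543/97130451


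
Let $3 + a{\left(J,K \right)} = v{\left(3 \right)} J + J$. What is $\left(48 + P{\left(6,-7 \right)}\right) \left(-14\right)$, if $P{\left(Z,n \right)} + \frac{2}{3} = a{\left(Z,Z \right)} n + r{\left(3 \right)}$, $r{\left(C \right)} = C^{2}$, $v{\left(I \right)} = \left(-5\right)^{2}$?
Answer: $\frac{42616}{3} \approx 14205.0$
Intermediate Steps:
$v{\left(I \right)} = 25$
$a{\left(J,K \right)} = -3 + 26 J$ ($a{\left(J,K \right)} = -3 + \left(25 J + J\right) = -3 + 26 J$)
$P{\left(Z,n \right)} = \frac{25}{3} + n \left(-3 + 26 Z\right)$ ($P{\left(Z,n \right)} = - \frac{2}{3} + \left(\left(-3 + 26 Z\right) n + 3^{2}\right) = - \frac{2}{3} + \left(n \left(-3 + 26 Z\right) + 9\right) = - \frac{2}{3} + \left(9 + n \left(-3 + 26 Z\right)\right) = \frac{25}{3} + n \left(-3 + 26 Z\right)$)
$\left(48 + P{\left(6,-7 \right)}\right) \left(-14\right) = \left(48 + \left(\frac{25}{3} - 7 \left(-3 + 26 \cdot 6\right)\right)\right) \left(-14\right) = \left(48 + \left(\frac{25}{3} - 7 \left(-3 + 156\right)\right)\right) \left(-14\right) = \left(48 + \left(\frac{25}{3} - 1071\right)\right) \left(-14\right) = \left(48 - \frac{3188}{3}\right) \left(-14\right) = \left(- \frac{3044}{3}\right) \left(-14\right) = \frac{42616}{3}$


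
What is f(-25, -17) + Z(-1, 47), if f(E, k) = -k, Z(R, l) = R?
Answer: 16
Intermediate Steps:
f(-25, -17) + Z(-1, 47) = -1*(-17) - 1 = 17 - 1 = 16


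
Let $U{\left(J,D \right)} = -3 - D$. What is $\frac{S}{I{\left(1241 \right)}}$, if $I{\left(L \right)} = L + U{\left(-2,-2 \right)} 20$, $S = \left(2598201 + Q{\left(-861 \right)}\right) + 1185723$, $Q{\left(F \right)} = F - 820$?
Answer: $\frac{3782243}{1221} \approx 3097.7$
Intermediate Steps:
$Q{\left(F \right)} = -820 + F$
$S = 3782243$ ($S = \left(2598201 - 1681\right) + 1185723 = 2596520 + 1185723 = 3782243$)
$I{\left(L \right)} = -20 + L$ ($I{\left(L \right)} = L + \left(-3 - -2\right) 20 = L + \left(-3 + 2\right) 20 = L - 20 = -20 + L$)
$\frac{S}{I{\left(1241 \right)}} = \frac{3782243}{-20 + 1241} = \frac{3782243}{1221}$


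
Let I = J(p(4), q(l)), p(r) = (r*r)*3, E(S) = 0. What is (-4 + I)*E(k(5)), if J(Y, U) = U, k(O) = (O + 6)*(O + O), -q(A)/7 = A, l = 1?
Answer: 0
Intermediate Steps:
q(A) = -7*A
k(O) = 2*O*(6 + O) (k(O) = (6 + O)*(2*O) = 2*O*(6 + O))
p(r) = 3*r² (p(r) = r²*3 = 3*r²)
I = -7 (I = -7*1 = -7)
(-4 + I)*E(k(5)) = (-4 - 7)*0 = -11*0 = 0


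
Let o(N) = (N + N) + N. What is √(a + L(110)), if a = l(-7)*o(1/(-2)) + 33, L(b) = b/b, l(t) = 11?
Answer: √70/2 ≈ 4.1833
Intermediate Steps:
L(b) = 1
o(N) = 3*N (o(N) = 2*N + N = 3*N)
a = 33/2 (a = 11*(3/(-2)) + 33 = 11*(3*(-½)) + 33 = 11*(-3/2) + 33 = -33/2 + 33 = 33/2 ≈ 16.500)
√(a + L(110)) = √(33/2 + 1) = √(35/2) = √70/2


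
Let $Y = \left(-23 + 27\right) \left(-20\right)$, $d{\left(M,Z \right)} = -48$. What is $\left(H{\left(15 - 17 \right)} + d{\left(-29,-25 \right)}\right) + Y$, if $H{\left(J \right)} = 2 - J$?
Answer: $-124$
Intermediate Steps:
$Y = -80$ ($Y = 4 \left(-20\right) = -80$)
$\left(H{\left(15 - 17 \right)} + d{\left(-29,-25 \right)}\right) + Y = \left(\left(2 - \left(15 - 17\right)\right) - 48\right) - 80 = \left(\left(2 - -2\right) - 48\right) - 80 = \left(\left(2 + 2\right) - 48\right) - 80 = \left(4 - 48\right) - 80 = -44 - 80 = -124$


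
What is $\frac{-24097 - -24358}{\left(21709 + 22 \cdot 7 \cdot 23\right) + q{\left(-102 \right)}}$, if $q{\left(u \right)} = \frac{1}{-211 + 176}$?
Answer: $\frac{9135}{883784} \approx 0.010336$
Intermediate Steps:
$q{\left(u \right)} = - \frac{1}{35}$ ($q{\left(u \right)} = \frac{1}{-35} = - \frac{1}{35}$)
$\frac{-24097 - -24358}{\left(21709 + 22 \cdot 7 \cdot 23\right) + q{\left(-102 \right)}} = \frac{-24097 - -24358}{\left(21709 + 22 \cdot 7 \cdot 23\right) - \frac{1}{35}} = \frac{-24097 + \left(11904 + 12454\right)}{\left(21709 + 154 \cdot 23\right) - \frac{1}{35}} = \frac{-24097 + 24358}{\left(21709 + 3542\right) - \frac{1}{35}} = \frac{261}{25251 - \frac{1}{35}} = \frac{261}{\frac{883784}{35}} = 261 \cdot \frac{35}{883784} = \frac{9135}{883784}$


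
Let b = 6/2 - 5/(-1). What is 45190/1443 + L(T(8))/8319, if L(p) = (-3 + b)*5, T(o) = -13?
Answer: 125323895/4001439 ≈ 31.320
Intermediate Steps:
b = 8 (b = 6*(½) - 5*(-1) = 3 + 5 = 8)
L(p) = 25 (L(p) = (-3 + 8)*5 = 5*5 = 25)
45190/1443 + L(T(8))/8319 = 45190/1443 + 25/8319 = 125323895/4001439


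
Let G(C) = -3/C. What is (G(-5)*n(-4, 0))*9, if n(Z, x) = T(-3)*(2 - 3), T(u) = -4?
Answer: 108/5 ≈ 21.600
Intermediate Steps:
n(Z, x) = 4 (n(Z, x) = -4*(2 - 3) = -4*(-1) = 4)
(G(-5)*n(-4, 0))*9 = (-3/(-5)*4)*9 = (-3*(-1/5)*4)*9 = ((3/5)*4)*9 = (12/5)*9 = 108/5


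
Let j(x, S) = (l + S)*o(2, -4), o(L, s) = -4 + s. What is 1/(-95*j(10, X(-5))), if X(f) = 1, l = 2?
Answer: 1/2280 ≈ 0.00043860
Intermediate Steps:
j(x, S) = -16 - 8*S (j(x, S) = (2 + S)*(-4 - 4) = (2 + S)*(-8) = -16 - 8*S)
1/(-95*j(10, X(-5))) = 1/(-95*(-16 - 8*1)) = 1/(-95*(-16 - 8)) = 1/(-95*(-24)) = 1/2280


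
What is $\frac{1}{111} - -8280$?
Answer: $\frac{919081}{111} \approx 8280.0$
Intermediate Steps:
$\frac{1}{111} - -8280 = \frac{1}{111} + 8280 = \frac{919081}{111}$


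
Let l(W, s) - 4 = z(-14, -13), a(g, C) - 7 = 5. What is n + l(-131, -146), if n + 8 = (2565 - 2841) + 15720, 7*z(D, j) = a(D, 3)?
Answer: 108092/7 ≈ 15442.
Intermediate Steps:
a(g, C) = 12 (a(g, C) = 7 + 5 = 12)
z(D, j) = 12/7 (z(D, j) = (1/7)*12 = 12/7)
l(W, s) = 40/7 (l(W, s) = 4 + 12/7 = 40/7)
n = 15436 (n = -8 + ((2565 - 2841) + 15720) = -8 + (-276 + 15720) = -8 + 15444 = 15436)
n + l(-131, -146) = 15436 + 40/7 = 108092/7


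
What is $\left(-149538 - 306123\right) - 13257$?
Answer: $-468918$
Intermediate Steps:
$\left(-149538 - 306123\right) - 13257 = -455661 - 13257 = -468918$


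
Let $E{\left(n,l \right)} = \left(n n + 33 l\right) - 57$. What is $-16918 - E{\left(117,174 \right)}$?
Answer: $-36292$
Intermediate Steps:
$E{\left(n,l \right)} = -57 + n^{2} + 33 l$ ($E{\left(n,l \right)} = \left(n^{2} + 33 l\right) - 57 = -57 + n^{2} + 33 l$)
$-16918 - E{\left(117,174 \right)} = -16918 - \left(-57 + 117^{2} + 33 \cdot 174\right) = -16918 - \left(-57 + 13689 + 5742\right) = -16918 - 19374 = -36292$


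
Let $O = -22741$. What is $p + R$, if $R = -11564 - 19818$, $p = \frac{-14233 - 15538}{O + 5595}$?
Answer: $- \frac{538046001}{17146} \approx -31380.0$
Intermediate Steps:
$p = \frac{29771}{17146}$ ($p = \frac{-14233 - 15538}{-22741 + 5595} = - \frac{29771}{-17146} = \left(-29771\right) \left(- \frac{1}{17146}\right) = \frac{29771}{17146} \approx 1.7363$)
$R = -31382$
$p + R = \frac{29771}{17146} - 31382 = - \frac{538046001}{17146}$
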